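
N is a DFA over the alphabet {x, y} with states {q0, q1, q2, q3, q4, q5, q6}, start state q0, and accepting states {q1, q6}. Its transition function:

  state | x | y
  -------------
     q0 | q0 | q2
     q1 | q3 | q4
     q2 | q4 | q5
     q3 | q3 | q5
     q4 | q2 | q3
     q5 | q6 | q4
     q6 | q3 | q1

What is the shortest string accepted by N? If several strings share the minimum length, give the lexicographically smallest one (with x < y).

yyx

A breadth-first search from q0 reaches an accepting state first via the path q0 → q2 → q5 → q6 on input yyx.
No string of length < 3 is accepted (BFS exhausts all shorter strings without reaching an accepting state), and yyx is the lexicographically least accepting string of length 3.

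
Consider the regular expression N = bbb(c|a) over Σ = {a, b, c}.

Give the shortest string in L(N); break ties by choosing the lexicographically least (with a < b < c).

By inspection of the expression, no string of length less than 4 matches, and bbba is the lexicographically first match of length 4.

bbba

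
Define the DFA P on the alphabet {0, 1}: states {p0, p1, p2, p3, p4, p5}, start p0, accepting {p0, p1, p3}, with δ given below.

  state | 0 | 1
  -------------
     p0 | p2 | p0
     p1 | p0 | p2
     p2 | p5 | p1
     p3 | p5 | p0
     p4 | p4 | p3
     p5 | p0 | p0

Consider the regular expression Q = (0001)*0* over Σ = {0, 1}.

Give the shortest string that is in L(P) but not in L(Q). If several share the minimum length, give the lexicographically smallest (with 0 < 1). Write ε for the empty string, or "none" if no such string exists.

1

The string 1 is accepted by P but not by Q.
No shorter string lies in the difference, and 1 is the lexicographically first length-1 string in L(P) \ L(Q).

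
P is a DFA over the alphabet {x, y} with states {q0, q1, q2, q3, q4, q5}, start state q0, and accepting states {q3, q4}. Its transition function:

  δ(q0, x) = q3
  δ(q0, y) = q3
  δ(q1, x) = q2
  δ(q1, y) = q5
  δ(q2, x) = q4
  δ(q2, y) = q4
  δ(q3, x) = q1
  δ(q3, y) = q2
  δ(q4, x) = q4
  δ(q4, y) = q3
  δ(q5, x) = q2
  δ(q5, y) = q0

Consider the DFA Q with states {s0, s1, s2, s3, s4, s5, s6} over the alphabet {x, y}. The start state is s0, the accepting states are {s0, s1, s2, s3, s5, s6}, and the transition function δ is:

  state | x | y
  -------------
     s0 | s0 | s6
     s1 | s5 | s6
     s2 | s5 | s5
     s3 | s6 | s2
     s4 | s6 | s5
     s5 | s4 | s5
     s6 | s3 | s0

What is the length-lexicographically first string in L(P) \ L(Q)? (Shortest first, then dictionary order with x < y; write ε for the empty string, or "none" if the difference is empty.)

yxyxx

The string yxyxx is accepted by P but not by Q.
No shorter string lies in the difference, and yxyxx is the lexicographically first length-5 string in L(P) \ L(Q).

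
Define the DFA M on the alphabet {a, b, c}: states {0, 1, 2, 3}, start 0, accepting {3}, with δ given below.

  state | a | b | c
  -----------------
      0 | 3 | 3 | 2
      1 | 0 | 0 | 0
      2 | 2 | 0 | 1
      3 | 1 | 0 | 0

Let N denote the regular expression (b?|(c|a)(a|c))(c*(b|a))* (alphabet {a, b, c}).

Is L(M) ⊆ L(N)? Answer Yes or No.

Converting the expression N to a DFA (subset construction, then merging equivalent states) gives the minimal DFA with states {n0, n1, n2, n3, n4}, start state n0, accepting states {n0, n1, n2} and transitions n0: a→n1, b→n2, c→n3; n1: a→n2, b→n2, c→n2; n2: a→n2, b→n2, c→n4; n3: a→n2, b→n2, c→n2; n4: a→n2, b→n2, c→n4.
Exploring the product automaton M × N from the start pair (0, n0), following both machines on each input symbol, reaches 10 state pairs: (0, n0), (3, n1), (3, n2), (2, n3), (1, n2), (0, n2), (0, n4), (2, n2), (2, n4), (1, n4).
M accepts in {3} and N accepts in {n0, n1, n2}. The reachable pairs whose M-component is accepting are (3, n1), (3, n2); in each of them the N-component is accepting too, so the product for L(M) \ L(N) (M-component accepting, N-component rejecting) has no reachable accepting pair and the difference is empty.
Hence every string in L(M) is also in L(N).

Yes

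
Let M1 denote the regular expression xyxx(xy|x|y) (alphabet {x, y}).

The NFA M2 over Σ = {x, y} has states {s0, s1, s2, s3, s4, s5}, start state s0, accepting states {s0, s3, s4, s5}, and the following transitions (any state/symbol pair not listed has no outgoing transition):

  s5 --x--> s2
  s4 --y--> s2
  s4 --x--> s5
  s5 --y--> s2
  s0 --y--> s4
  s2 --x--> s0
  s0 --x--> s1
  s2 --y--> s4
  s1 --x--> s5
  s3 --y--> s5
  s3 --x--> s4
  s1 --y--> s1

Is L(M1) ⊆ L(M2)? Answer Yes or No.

Converting the expression M1 to a DFA (subset construction, then merging equivalent states) gives the minimal DFA with states {r0, r1, r2, r3, r4, r5, r6, r7}, start state r0, accepting states {r6, r7} and transitions r0: x→r1, y→r2; r1: x→r2, y→r3; r2: x→r2, y→r2; r3: x→r4, y→r2; r4: x→r5, y→r2; r5: x→r6, y→r7; r6: x→r2, y→r7; r7: x→r2, y→r2.
Exploring the product automaton M1 × M2 from the start pair (r0, s0), following both machines on each input symbol, reaches 12 state pairs: (r0, s0), (r1, s1), (r2, s4), (r2, s5), (r3, s1), (r2, s2), (r4, s5), (r2, s1), (r2, s0), (r5, s2), (r6, s0), (r7, s4).
M1 accepts in {r6, r7} and M2 accepts in {s0, s3, s4, s5}. The reachable pairs whose M1-component is accepting are (r6, s0), (r7, s4); in each of them the M2-component is accepting too, so the product for L(M1) \ L(M2) (M1-component accepting, M2-component rejecting) has no reachable accepting pair and the difference is empty.
Hence every string in L(M1) is also in L(M2).

Yes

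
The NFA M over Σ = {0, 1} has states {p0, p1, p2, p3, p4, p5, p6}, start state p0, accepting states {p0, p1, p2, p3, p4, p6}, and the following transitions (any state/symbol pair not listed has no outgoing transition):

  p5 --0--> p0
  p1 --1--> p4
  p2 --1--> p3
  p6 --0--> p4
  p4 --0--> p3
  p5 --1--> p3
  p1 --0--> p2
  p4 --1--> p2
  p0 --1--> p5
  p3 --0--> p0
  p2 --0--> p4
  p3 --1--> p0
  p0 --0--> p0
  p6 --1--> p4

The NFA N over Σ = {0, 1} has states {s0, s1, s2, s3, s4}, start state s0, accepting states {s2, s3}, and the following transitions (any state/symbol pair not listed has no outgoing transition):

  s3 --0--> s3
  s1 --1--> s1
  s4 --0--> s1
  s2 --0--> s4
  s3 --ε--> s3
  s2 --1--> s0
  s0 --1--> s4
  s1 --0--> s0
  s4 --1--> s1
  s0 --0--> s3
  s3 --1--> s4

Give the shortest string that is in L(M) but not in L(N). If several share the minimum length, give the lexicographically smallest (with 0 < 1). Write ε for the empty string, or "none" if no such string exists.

The empty string ε is accepted by M but not by N.
Since ε is the unique shortest string, it is the required witness.

ε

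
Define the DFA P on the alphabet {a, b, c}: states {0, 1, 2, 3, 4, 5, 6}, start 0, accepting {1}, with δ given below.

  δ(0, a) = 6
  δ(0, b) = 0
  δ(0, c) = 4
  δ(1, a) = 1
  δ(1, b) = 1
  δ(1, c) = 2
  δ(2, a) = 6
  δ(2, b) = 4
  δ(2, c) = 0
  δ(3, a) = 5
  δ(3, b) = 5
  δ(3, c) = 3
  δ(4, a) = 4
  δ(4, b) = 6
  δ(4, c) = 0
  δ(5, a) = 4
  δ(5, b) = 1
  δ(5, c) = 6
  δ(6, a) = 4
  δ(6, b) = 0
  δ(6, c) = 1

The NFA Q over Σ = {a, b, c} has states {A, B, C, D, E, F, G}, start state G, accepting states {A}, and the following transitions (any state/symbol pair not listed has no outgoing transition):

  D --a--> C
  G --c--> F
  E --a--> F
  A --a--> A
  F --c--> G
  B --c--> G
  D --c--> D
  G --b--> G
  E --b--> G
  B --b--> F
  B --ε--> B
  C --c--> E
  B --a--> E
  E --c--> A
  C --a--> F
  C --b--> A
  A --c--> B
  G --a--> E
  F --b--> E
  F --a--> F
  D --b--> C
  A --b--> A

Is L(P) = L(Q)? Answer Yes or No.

Exploring the product automaton P × Q from the start pair (0, G), following both machines on each input symbol, reaches 5 state pairs: (0, G), (6, E), (4, F), (1, A), (2, B).
P accepts in {1} and Q accepts in {A}. In every reachable pair the two components are either both accepting — (1, A) — or both non-accepting, so no string is accepted by exactly one of the machines: L(P) \ L(Q) and L(Q) \ L(P) are both empty.
Hence every string is accepted by P iff it is accepted by Q, and the two languages coincide.

Yes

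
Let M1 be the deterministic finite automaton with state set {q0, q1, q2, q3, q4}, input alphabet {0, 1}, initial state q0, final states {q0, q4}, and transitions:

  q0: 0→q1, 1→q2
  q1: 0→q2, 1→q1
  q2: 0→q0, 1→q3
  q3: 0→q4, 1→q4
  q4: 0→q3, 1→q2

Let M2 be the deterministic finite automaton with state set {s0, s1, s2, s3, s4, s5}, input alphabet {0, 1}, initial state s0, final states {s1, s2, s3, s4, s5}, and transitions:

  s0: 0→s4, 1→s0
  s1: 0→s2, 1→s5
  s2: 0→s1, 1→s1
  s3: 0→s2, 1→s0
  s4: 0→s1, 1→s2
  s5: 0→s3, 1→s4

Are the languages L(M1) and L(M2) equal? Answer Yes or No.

The empty string ε is accepted by M1 but rejected by M2.
So L(M1) ≠ L(M2).

No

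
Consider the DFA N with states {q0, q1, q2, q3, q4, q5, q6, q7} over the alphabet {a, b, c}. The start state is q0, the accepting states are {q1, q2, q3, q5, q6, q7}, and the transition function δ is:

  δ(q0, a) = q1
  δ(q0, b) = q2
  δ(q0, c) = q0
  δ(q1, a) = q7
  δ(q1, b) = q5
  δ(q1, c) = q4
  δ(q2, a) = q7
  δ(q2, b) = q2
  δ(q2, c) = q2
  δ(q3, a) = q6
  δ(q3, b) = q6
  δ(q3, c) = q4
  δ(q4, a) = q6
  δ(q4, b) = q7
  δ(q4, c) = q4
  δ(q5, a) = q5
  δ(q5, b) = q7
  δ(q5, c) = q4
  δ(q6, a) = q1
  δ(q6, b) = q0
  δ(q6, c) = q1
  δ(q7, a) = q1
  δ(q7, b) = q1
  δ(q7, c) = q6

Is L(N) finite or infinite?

infinite

State q0 is reachable from the start and can reach an accepting state, and it lies on the cycle q0 → q0.
Traversing that cycle any number of times yields accepted strings of unbounded length, so the language is infinite.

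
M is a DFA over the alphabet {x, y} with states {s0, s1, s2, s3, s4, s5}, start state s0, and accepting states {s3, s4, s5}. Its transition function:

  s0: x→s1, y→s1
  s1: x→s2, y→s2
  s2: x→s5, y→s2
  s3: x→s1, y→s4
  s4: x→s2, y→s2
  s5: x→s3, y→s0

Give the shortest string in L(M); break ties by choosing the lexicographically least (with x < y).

xxx

A breadth-first search from s0 reaches an accepting state first via the path s0 → s1 → s2 → s5 on input xxx.
No string of length < 3 is accepted (BFS exhausts all shorter strings without reaching an accepting state), and xxx is the lexicographically least accepting string of length 3.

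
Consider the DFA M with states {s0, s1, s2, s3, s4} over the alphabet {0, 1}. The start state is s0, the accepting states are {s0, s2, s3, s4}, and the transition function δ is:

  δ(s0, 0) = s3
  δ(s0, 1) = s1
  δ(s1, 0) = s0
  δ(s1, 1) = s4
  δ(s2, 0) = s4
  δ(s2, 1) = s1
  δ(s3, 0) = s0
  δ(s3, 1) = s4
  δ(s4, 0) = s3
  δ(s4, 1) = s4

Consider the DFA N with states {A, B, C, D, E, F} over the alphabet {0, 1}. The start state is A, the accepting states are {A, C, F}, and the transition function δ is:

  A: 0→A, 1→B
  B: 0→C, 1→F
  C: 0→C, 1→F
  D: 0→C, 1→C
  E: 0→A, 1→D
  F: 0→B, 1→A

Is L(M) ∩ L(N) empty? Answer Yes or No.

The empty string ε is accepted by both M and N.
Hence L(M) ∩ L(N) ≠ ∅.

No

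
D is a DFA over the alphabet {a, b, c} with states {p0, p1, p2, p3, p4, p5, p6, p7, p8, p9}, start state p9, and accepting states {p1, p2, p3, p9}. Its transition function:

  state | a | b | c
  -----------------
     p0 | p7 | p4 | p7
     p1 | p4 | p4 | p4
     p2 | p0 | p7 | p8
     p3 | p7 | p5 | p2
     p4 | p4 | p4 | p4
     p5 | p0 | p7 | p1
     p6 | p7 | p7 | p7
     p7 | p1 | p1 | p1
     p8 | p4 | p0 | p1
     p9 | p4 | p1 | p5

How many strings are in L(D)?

12

The useful subgraph on states {p0, p1, p5, p7, p9} is acyclic, so L(D) is finite; the longest accepting path visits 5 useful states, giving maximum string length 4.
Counting accepting paths from p9 by length: 1 of length 0, 1 of length 1, 1 of length 2, 3 of length 3, 6 of length 4. Total 12.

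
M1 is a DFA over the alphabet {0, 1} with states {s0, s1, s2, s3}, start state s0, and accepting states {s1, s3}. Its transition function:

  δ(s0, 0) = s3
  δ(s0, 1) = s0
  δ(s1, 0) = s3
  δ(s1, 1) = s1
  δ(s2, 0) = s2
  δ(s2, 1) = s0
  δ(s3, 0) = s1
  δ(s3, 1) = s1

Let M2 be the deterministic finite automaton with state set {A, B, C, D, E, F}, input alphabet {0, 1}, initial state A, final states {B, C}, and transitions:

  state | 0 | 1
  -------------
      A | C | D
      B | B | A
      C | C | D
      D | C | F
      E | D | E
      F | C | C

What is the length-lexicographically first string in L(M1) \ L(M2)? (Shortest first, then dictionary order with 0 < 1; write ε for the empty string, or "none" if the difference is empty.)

The string 01 is accepted by M1 but not by M2.
No shorter string lies in the difference, and 01 is the lexicographically first length-2 string in L(M1) \ L(M2).

01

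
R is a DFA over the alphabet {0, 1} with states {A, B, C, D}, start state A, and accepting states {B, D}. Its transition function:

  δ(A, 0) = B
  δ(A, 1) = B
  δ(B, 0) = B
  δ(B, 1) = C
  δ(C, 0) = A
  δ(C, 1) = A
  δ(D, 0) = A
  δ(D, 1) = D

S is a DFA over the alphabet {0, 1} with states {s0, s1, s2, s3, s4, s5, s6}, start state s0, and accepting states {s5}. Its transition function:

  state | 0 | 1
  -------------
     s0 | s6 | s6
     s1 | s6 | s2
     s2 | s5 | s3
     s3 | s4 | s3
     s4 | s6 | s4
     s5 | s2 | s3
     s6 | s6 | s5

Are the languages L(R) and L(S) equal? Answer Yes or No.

No

The string 0 is accepted by R but rejected by S.
So L(R) ≠ L(S).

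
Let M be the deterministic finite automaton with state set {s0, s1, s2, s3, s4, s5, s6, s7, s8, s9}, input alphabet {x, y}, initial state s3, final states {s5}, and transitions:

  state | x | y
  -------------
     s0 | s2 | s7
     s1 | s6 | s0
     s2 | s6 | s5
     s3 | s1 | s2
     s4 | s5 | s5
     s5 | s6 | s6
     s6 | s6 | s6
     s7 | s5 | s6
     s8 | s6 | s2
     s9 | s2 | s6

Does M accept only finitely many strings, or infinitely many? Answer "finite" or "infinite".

The useful states (reachable from s3 and able to reach an accepting state) are {s0, s1, s2, s3, s5, s7}.
Restricted to these states the transition graph has no cycle, so every accepting path has bounded length and L is finite.

finite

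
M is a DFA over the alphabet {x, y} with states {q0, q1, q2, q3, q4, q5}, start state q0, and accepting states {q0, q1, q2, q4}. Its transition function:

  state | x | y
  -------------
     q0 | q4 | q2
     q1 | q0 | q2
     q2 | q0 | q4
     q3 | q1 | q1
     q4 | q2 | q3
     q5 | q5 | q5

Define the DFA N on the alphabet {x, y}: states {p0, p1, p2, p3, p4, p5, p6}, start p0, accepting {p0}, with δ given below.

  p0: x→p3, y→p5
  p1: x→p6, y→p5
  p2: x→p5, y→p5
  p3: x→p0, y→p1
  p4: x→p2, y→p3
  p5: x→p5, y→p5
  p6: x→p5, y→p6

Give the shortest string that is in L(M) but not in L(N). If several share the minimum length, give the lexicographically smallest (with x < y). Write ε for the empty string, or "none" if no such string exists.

x

The string x is accepted by M but not by N.
No shorter string lies in the difference, and x is the lexicographically first length-1 string in L(M) \ L(N).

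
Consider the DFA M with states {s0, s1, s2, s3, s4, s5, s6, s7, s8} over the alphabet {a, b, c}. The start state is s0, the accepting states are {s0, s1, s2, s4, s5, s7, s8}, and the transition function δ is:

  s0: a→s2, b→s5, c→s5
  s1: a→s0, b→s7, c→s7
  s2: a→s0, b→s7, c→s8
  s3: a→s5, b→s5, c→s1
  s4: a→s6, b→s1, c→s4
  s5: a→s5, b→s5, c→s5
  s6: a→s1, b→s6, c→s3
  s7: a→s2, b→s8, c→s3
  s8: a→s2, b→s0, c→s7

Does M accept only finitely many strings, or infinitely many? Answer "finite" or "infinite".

State s0 is reachable from the start and can reach an accepting state, and it lies on the cycle s0 → s2 → s0.
Traversing that cycle any number of times yields accepted strings of unbounded length, so the language is infinite.

infinite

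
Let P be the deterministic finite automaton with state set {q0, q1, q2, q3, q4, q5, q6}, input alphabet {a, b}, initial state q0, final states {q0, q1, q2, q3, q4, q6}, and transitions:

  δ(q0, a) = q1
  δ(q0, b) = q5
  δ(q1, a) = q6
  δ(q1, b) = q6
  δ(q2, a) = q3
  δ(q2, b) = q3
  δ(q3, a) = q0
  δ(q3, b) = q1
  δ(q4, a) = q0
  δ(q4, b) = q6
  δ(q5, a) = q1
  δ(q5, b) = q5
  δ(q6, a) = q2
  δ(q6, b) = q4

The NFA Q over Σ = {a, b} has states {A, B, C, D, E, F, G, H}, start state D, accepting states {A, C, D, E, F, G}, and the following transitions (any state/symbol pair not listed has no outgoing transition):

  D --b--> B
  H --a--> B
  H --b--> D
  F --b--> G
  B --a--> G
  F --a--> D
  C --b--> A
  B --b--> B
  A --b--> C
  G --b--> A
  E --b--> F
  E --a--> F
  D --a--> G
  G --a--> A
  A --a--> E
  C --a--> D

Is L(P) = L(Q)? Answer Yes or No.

Yes

Exploring the product automaton P × Q from the start pair (q0, D), following both machines on each input symbol, reaches 7 state pairs: (q0, D), (q1, G), (q5, B), (q6, A), (q2, E), (q4, C), (q3, F).
P accepts in {q0, q1, q2, q3, q4, q6} and Q accepts in {A, C, D, E, F, G}. In every reachable pair the two components are either both accepting — (q0, D), (q1, G), (q6, A), (q2, E), (q4, C), (q3, F) — or both non-accepting, so no string is accepted by exactly one of the machines: L(P) \ L(Q) and L(Q) \ L(P) are both empty.
Hence every string is accepted by P iff it is accepted by Q, and the two languages coincide.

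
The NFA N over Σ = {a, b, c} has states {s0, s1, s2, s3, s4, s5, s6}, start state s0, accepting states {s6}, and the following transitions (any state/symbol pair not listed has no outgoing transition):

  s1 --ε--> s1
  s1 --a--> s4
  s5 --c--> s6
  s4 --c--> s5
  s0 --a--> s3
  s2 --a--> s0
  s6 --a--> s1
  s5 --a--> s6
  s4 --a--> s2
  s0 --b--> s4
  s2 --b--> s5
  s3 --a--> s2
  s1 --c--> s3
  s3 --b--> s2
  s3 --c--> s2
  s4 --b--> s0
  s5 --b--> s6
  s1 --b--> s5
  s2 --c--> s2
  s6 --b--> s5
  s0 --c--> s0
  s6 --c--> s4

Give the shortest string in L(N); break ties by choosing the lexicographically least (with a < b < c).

A breadth-first search from s0 reaches an accepting state first via the path s0 → s4 → s5 → s6 on input bca.
No string of length < 3 is accepted (BFS exhausts all shorter strings without reaching an accepting state), and bca is the lexicographically least accepting string of length 3.

bca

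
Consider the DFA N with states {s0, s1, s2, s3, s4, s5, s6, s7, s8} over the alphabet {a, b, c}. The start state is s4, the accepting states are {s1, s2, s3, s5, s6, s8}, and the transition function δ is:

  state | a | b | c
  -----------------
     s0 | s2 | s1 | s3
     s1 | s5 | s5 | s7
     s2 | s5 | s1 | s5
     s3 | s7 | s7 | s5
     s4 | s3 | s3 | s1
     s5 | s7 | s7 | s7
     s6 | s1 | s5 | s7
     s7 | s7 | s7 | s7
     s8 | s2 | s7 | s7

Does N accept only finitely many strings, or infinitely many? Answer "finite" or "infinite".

The useful states (reachable from s4 and able to reach an accepting state) are {s1, s3, s4, s5}.
Restricted to these states the transition graph has no cycle, so every accepting path has bounded length and L is finite.

finite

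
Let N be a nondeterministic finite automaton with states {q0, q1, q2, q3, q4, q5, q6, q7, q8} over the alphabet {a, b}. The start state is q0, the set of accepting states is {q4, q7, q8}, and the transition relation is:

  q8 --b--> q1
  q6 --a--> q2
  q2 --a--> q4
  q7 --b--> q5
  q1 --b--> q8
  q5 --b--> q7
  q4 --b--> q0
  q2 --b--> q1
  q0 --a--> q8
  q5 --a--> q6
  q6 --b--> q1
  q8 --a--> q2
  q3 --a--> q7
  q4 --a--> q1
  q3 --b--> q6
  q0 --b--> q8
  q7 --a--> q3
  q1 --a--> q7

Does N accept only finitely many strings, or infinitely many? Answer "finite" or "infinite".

State q8 is reachable from the start and can reach an accepting state, and it lies on the cycle q8 → q1 → q8.
Traversing that cycle any number of times yields accepted strings of unbounded length, so the language is infinite.

infinite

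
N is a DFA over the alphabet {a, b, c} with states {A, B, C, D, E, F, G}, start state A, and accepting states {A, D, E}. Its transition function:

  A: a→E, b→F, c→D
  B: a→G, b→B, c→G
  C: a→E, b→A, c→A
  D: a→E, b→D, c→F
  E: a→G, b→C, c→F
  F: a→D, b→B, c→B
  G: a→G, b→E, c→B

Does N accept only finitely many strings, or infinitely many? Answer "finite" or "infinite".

State D is reachable from the start and can reach an accepting state, and it lies on the cycle D → D.
Traversing that cycle any number of times yields accepted strings of unbounded length, so the language is infinite.

infinite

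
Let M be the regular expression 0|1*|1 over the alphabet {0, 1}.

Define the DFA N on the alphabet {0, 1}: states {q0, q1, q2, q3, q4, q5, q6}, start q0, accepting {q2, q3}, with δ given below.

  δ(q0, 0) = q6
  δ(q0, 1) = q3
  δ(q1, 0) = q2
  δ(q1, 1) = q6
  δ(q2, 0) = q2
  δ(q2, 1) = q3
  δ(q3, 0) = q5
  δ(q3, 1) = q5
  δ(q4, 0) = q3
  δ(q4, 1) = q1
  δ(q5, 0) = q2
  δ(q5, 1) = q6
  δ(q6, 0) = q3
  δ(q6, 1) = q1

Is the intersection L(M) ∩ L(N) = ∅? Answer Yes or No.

The string 1 is accepted by both M and N.
Hence L(M) ∩ L(N) ≠ ∅.

No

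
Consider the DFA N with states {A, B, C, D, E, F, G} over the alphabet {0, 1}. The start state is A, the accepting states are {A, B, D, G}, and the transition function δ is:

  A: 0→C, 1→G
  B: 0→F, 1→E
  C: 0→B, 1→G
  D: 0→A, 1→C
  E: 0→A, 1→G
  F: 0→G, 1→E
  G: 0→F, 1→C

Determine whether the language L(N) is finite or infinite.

infinite

State A is reachable from the start and can reach an accepting state, and it lies on the cycle A → C → B → E → A.
Traversing that cycle any number of times yields accepted strings of unbounded length, so the language is infinite.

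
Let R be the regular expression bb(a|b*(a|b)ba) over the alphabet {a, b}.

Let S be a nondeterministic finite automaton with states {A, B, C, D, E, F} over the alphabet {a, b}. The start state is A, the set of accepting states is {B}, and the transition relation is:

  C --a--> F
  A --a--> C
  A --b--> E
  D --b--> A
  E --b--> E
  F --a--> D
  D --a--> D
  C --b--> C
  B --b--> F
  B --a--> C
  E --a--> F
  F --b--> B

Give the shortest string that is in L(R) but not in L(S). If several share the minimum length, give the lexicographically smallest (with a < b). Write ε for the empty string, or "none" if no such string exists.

The string bba is accepted by R but not by S.
No shorter string lies in the difference, and bba is the lexicographically first length-3 string in L(R) \ L(S).

bba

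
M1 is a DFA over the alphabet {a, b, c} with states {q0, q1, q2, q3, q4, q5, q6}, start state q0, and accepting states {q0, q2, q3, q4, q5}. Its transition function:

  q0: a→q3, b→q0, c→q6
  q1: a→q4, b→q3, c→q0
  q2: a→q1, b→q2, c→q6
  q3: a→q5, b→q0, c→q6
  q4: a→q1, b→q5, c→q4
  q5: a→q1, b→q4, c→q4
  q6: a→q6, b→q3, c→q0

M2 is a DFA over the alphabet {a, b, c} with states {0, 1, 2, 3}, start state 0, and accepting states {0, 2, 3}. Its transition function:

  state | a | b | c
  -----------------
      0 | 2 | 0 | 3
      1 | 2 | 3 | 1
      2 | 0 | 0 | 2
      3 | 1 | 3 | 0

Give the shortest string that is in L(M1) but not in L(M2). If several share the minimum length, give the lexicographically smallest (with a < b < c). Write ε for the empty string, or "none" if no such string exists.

The string cac is accepted by M1 but not by M2.
No shorter string lies in the difference, and cac is the lexicographically first length-3 string in L(M1) \ L(M2).

cac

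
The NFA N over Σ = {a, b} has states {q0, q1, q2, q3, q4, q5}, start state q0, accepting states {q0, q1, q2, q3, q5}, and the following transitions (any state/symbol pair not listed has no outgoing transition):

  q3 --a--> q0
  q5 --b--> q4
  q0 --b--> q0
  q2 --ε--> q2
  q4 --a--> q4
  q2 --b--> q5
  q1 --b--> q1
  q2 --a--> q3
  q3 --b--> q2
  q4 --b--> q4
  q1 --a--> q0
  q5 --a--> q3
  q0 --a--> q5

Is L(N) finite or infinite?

State q0 is reachable from the start and can reach an accepting state, and it lies on the cycle q0 → q0.
Traversing that cycle any number of times yields accepted strings of unbounded length, so the language is infinite.

infinite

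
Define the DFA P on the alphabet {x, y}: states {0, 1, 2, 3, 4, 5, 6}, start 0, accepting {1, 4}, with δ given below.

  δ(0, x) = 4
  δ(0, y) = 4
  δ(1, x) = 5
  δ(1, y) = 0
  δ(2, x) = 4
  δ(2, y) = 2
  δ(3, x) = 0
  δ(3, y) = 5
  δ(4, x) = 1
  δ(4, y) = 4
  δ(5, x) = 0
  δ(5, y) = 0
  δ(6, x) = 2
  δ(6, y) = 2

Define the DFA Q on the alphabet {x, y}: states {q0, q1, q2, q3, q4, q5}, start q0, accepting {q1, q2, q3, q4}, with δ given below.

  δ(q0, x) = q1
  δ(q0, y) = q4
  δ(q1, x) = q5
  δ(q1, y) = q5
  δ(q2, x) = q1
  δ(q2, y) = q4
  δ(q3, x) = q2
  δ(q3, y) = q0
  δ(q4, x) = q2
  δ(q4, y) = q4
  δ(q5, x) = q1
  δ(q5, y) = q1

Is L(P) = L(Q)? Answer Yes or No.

No

The string xx is accepted by P but rejected by Q.
So L(P) ≠ L(Q).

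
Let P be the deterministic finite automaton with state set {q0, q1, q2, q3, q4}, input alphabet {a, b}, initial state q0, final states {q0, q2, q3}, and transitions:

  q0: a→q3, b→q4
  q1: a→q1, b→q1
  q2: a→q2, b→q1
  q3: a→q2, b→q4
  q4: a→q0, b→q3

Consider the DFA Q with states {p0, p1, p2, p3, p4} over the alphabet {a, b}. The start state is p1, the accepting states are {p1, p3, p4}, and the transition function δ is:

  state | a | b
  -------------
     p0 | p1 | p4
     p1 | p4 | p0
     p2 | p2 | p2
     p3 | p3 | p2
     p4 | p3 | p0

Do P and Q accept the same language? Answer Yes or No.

Yes

Exploring the product automaton P × Q from the start pair (q0, p1), following both machines on each input symbol, reaches 5 state pairs: (q0, p1), (q3, p4), (q4, p0), (q2, p3), (q1, p2).
P accepts in {q0, q2, q3} and Q accepts in {p1, p3, p4}. In every reachable pair the two components are either both accepting — (q0, p1), (q3, p4), (q2, p3) — or both non-accepting, so no string is accepted by exactly one of the machines: L(P) \ L(Q) and L(Q) \ L(P) are both empty.
Hence every string is accepted by P iff it is accepted by Q, and the two languages coincide.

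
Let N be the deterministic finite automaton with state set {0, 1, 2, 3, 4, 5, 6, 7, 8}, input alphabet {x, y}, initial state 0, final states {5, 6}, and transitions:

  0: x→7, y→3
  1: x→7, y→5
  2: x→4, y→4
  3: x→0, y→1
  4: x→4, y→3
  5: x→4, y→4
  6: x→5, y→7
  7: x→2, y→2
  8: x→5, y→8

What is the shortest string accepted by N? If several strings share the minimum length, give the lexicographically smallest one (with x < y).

A breadth-first search from 0 reaches an accepting state first via the path 0 → 3 → 1 → 5 on input yyy.
No string of length < 3 is accepted (BFS exhausts all shorter strings without reaching an accepting state), and yyy is the lexicographically least accepting string of length 3.

yyy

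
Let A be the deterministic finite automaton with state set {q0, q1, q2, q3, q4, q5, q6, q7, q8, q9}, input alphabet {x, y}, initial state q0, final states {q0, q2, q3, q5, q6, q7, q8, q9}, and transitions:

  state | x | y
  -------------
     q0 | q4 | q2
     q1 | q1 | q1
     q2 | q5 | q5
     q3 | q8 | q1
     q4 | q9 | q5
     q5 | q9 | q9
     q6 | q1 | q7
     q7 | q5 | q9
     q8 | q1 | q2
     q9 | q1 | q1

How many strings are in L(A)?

12

The useful subgraph on states {q0, q2, q4, q5, q9} is acyclic, so L(A) is finite; the longest accepting path visits 4 useful states, giving maximum string length 3.
Counting accepting paths from q0 by length: 1 of length 0, 1 of length 1, 4 of length 2, 6 of length 3. Total 12.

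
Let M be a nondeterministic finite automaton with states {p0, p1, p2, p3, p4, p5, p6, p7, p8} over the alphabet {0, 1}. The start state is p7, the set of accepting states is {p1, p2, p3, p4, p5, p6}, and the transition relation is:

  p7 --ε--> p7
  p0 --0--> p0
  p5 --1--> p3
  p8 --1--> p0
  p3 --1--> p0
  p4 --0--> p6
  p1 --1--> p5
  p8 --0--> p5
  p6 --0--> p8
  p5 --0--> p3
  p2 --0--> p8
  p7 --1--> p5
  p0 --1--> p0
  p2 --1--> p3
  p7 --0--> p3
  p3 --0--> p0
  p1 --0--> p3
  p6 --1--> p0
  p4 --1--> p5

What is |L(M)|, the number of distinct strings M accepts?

The useful subgraph on states {p3, p5, p7} is acyclic, so L(M) is finite; the longest accepting path visits 3 useful states, giving maximum string length 2.
Counting accepting paths from p7 by length: 2 of length 1, 2 of length 2. Total 4.

4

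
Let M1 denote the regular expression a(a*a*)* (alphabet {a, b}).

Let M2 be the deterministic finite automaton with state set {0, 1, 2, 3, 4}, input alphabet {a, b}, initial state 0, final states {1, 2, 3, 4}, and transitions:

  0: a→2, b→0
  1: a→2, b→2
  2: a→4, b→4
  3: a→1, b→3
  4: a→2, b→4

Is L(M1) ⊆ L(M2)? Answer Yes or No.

Yes

Converting the expression M1 to a DFA (subset construction, then merging equivalent states) gives the minimal DFA with states {r0, r1, r2}, start state r0, accepting states {r1} and transitions r0: a→r1, b→r2; r1: a→r1, b→r2; r2: a→r2, b→r2.
Exploring the product automaton M1 × M2 from the start pair (r0, 0), following both machines on each input symbol, reaches 6 state pairs: (r0, 0), (r1, 2), (r2, 0), (r1, 4), (r2, 4), (r2, 2).
M1 accepts in {r1} and M2 accepts in {1, 2, 3, 4}. The reachable pairs whose M1-component is accepting are (r1, 2), (r1, 4); in each of them the M2-component is accepting too, so the product for L(M1) \ L(M2) (M1-component accepting, M2-component rejecting) has no reachable accepting pair and the difference is empty.
Hence every string in L(M1) is also in L(M2).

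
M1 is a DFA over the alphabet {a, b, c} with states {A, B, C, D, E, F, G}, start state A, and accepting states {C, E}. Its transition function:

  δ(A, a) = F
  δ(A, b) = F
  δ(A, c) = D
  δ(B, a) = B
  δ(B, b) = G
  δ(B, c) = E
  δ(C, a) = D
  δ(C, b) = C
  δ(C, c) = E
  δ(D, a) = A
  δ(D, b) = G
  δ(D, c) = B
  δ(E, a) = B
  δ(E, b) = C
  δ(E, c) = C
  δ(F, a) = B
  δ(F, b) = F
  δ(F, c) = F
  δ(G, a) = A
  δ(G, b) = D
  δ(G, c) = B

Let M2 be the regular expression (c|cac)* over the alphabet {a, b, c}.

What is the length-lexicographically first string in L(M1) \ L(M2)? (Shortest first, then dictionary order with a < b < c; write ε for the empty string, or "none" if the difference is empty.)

aac

The string aac is accepted by M1 but not by M2.
No shorter string lies in the difference, and aac is the lexicographically first length-3 string in L(M1) \ L(M2).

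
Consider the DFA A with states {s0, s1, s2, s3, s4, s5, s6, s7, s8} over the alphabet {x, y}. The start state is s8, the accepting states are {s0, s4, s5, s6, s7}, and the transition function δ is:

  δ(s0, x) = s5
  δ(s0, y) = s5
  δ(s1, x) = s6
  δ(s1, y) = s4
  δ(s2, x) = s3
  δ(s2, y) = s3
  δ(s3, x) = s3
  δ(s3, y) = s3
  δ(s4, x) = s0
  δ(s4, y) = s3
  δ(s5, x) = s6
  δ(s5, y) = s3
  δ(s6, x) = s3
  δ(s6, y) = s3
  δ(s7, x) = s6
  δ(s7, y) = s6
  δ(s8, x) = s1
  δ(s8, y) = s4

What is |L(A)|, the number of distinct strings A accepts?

The useful subgraph on states {s0, s1, s4, s5, s6, s8} is acyclic, so L(A) is finite; the longest accepting path visits 6 useful states, giving maximum string length 5.
Counting accepting paths from s8 by length: 1 of length 1, 3 of length 2, 3 of length 3, 4 of length 4, 2 of length 5. Total 13.

13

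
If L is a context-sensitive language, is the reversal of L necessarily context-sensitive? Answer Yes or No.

Reversing both sides of every production of a noncontracting (context-sensitive) grammar gives another noncontracting grammar, and it generates Lᴿ; equivalently an LBA can reverse its tape in place and then run the machine for L.
So the context-sensitive languages are closed under reversal.

Yes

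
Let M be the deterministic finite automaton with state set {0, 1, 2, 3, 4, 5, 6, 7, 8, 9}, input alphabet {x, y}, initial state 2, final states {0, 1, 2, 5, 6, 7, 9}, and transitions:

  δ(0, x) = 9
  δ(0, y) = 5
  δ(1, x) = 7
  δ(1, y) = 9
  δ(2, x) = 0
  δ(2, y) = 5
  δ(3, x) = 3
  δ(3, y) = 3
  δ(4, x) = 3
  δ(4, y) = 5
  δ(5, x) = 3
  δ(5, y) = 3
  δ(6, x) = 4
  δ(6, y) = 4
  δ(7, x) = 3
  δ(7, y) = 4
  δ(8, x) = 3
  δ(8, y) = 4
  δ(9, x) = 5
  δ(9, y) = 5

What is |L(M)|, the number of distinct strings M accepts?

The useful subgraph on states {0, 2, 5, 9} is acyclic, so L(M) is finite; the longest accepting path visits 4 useful states, giving maximum string length 3.
Counting accepting paths from 2 by length: 1 of length 0, 2 of length 1, 2 of length 2, 2 of length 3. Total 7.

7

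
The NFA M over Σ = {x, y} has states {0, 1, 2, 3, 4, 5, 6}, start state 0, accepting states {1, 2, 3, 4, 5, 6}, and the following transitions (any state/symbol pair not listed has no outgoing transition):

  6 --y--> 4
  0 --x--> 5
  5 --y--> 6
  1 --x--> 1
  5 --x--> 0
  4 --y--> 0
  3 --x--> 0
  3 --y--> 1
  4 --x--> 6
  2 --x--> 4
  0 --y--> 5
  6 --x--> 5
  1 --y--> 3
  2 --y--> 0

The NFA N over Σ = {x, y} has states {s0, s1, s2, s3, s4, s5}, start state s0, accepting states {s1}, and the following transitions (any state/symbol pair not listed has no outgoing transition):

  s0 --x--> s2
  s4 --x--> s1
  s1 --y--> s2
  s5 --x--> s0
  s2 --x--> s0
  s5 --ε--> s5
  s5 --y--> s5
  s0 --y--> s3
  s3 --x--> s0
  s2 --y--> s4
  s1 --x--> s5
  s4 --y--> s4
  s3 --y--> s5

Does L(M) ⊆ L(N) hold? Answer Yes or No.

No

The string x is in L(M) but not in L(N).
So L(M) ⊄ L(N).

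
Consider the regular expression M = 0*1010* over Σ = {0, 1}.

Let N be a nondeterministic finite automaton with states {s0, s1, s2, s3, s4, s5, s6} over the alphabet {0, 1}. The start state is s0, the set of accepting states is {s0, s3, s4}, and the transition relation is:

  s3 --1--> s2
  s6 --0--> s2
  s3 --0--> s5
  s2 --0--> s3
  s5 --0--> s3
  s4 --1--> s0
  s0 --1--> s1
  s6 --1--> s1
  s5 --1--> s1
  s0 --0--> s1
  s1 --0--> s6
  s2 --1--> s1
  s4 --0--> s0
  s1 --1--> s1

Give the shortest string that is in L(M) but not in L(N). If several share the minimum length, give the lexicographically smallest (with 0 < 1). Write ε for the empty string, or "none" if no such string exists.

The string 101 is accepted by M but not by N.
No shorter string lies in the difference, and 101 is the lexicographically first length-3 string in L(M) \ L(N).

101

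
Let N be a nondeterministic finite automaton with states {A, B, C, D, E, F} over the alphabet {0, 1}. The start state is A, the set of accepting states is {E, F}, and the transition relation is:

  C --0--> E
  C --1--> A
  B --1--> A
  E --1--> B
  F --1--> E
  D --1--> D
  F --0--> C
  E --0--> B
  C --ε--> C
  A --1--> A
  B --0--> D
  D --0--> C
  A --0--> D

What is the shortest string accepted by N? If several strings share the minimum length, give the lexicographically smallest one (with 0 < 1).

A breadth-first search from A reaches an accepting state first via the path A → D → C → E on input 000.
No string of length < 3 is accepted (BFS exhausts all shorter strings without reaching an accepting state), and 000 is the lexicographically least accepting string of length 3.

000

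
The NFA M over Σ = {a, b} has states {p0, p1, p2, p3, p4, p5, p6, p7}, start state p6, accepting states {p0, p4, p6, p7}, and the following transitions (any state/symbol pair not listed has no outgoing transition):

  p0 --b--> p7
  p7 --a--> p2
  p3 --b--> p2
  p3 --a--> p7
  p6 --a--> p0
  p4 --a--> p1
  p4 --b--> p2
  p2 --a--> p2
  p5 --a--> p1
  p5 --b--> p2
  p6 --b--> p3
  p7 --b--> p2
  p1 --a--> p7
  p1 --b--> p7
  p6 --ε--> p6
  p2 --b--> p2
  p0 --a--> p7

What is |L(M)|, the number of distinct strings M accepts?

5

The useful subgraph on states {p0, p3, p6, p7} is acyclic, so L(M) is finite; the longest accepting path visits 3 useful states, giving maximum string length 2.
Counting accepting paths from p6 by length: 1 of length 0, 1 of length 1, 3 of length 2. Total 5.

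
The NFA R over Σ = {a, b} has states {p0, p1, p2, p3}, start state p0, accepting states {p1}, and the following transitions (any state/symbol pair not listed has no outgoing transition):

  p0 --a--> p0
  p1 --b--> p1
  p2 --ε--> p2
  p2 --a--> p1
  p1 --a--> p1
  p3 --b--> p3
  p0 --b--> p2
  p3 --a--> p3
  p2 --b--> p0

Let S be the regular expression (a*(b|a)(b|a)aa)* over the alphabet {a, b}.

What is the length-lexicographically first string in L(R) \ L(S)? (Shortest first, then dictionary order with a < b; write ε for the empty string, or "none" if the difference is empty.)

ba

The string ba is accepted by R but not by S.
No shorter string lies in the difference, and ba is the lexicographically first length-2 string in L(R) \ L(S).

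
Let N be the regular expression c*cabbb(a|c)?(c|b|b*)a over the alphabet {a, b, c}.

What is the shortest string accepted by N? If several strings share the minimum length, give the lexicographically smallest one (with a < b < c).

By inspection of the expression, no string of length less than 6 matches, and cabbba is the lexicographically first match of length 6.

cabbba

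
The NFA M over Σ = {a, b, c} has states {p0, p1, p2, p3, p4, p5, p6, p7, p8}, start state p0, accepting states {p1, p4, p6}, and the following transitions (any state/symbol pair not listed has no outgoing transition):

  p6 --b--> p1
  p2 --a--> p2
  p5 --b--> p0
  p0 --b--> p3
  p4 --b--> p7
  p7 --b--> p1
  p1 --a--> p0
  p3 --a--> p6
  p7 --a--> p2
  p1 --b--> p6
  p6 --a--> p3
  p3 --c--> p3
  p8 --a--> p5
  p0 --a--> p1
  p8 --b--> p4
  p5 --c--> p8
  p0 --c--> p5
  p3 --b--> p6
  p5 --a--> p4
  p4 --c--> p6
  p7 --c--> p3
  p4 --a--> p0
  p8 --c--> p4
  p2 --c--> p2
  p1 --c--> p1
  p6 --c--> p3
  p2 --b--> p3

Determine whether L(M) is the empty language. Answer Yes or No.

No

The string a is accepted: the run p0 → p1 ends in the accepting state p1.
Since at least one string is accepted, L(M) is not empty.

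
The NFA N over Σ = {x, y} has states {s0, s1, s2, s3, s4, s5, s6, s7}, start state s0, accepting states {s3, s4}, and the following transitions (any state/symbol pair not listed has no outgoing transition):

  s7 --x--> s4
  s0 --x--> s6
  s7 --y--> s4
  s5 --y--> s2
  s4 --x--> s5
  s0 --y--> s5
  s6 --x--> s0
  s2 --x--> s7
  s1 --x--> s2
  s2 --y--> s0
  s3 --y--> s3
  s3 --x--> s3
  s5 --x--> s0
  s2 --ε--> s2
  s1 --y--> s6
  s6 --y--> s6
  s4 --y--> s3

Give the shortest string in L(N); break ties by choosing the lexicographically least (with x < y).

A breadth-first search from s0 reaches an accepting state first via the path s0 → s5 → s2 → s7 → s4 on input yyxx.
No string of length < 4 is accepted (BFS exhausts all shorter strings without reaching an accepting state), and yyxx is the lexicographically least accepting string of length 4.

yyxx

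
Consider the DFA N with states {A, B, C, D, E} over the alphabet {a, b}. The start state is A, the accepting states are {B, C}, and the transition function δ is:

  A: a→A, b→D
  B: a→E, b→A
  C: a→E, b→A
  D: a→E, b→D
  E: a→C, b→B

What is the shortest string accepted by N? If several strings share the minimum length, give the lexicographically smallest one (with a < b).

A breadth-first search from A reaches an accepting state first via the path A → D → E → C on input baa.
No string of length < 3 is accepted (BFS exhausts all shorter strings without reaching an accepting state), and baa is the lexicographically least accepting string of length 3.

baa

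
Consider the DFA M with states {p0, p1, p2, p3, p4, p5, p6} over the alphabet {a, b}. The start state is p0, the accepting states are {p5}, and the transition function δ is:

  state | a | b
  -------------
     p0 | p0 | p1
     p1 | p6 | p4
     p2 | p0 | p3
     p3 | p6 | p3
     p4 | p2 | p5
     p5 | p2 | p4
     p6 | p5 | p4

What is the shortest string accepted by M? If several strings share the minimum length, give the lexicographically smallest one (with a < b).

A breadth-first search from p0 reaches an accepting state first via the path p0 → p1 → p6 → p5 on input baa.
No string of length < 3 is accepted (BFS exhausts all shorter strings without reaching an accepting state), and baa is the lexicographically least accepting string of length 3.

baa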